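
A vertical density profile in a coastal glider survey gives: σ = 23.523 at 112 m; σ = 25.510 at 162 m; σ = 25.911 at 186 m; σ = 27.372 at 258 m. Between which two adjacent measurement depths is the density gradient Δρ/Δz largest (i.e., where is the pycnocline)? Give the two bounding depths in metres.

Compute the density gradient over each adjacent pair:
  112–162 m: Δρ/Δz = 1.987/50 = 0.040 kg m⁻⁴
  162–186 m: Δρ/Δz = 0.401/24 = 0.017 kg m⁻⁴
  186–258 m: Δρ/Δz = 1.461/72 = 0.020 kg m⁻⁴
The largest gradient is in the 112–162 m interval — the pycnocline.

112–162 m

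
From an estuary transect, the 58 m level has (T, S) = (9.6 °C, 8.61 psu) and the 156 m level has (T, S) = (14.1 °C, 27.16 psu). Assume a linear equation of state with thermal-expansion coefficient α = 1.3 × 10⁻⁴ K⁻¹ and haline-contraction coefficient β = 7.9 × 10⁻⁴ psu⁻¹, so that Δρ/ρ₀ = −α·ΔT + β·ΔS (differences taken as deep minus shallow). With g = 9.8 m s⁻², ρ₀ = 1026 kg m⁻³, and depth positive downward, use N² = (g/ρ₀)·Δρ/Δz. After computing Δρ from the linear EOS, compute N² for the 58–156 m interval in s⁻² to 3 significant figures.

ΔT = +4.5 K, ΔS = +18.55 psu (deep − shallow).
Δρ/ρ₀ = −αΔT + βΔS = -5.85 × 10⁻⁴ + 0.0146545 = 0.0140695, so Δρ ≈ 14.44 kg m⁻³.
N² = (g/ρ₀)·Δρ/Δz = g·(Δρ/ρ₀)/Δz = 9.8 × 0.0140695 / 98 = 1.4070 × 10⁻³ s⁻² ≈ 1.41 × 10⁻³ s⁻².

1.41 × 10⁻³ s⁻²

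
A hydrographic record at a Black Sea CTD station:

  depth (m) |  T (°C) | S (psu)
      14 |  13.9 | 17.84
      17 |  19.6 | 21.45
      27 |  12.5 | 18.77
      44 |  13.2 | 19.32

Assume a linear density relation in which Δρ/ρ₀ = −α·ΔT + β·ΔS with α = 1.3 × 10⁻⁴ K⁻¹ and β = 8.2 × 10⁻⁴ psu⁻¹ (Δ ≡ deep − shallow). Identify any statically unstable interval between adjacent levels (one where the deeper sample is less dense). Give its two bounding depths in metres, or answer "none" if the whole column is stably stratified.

Evaluate Δρ/ρ₀ = −αΔT + βΔS across each adjacent pair:
  14–17 m: −αΔT+βΔS = −(1.3 × 10⁻⁴)(+5.7)+(8.2 × 10⁻⁴)(+3.61) = 2.2 × 10⁻³ → stable
  17–27 m: −αΔT+βΔS = −(1.3 × 10⁻⁴)(-7.1)+(8.2 × 10⁻⁴)(-2.68) = -1.3 × 10⁻³ → UNSTABLE
  27–44 m: −αΔT+βΔS = −(1.3 × 10⁻⁴)(+0.7)+(8.2 × 10⁻⁴)(+0.55) = 3.6 × 10⁻⁴ → stable
The 17–27 m interval has Δρ < 0: lighter water underlies denser water.

17–27 m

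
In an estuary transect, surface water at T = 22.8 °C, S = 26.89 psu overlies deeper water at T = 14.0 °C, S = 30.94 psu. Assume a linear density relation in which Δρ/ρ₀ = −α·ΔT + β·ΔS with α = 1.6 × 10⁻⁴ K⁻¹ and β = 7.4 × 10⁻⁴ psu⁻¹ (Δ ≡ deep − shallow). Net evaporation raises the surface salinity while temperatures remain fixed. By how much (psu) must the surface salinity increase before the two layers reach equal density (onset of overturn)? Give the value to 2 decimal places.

5.95 psu

Neutral buoyancy requires −α(T_deep − T_surf) + β(S_deep − S_surf′) = 0.
S_surf′ = S_deep − (α/β)·ΔT = 30.94 − (1.6 × 10⁻⁴/7.4 × 10⁻⁴)·(-8.8) = 32.8427 psu.
Increase required: 32.8427 − 26.89 = 5.9527 psu.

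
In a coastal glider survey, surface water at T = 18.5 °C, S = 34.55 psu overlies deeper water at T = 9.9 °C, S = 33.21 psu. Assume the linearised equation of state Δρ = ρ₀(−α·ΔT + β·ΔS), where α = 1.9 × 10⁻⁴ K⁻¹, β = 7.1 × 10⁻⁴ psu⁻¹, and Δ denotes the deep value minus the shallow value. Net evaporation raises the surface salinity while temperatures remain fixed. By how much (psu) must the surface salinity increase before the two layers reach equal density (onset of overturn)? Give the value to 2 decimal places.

0.96 psu

Neutral buoyancy requires −α(T_deep − T_surf) + β(S_deep − S_surf′) = 0.
S_surf′ = S_deep − (α/β)·ΔT = 33.21 − (1.9 × 10⁻⁴/7.1 × 10⁻⁴)·(-8.6) = 35.5114 psu.
Increase required: 35.5114 − 34.55 = 0.9614 psu.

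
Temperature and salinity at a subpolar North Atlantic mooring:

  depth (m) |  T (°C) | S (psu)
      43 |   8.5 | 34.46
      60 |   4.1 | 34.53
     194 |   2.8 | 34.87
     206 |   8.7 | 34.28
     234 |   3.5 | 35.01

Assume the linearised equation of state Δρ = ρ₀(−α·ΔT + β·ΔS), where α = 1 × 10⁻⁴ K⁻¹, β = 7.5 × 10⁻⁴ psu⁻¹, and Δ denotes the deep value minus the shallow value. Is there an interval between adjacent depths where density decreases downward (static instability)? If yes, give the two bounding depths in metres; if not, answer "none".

Evaluate Δρ/ρ₀ = −αΔT + βΔS across each adjacent pair:
  43–60 m: −αΔT+βΔS = −(1 × 10⁻⁴)(-4.4)+(7.5 × 10⁻⁴)(+0.07) = 4.9 × 10⁻⁴ → stable
  60–194 m: −αΔT+βΔS = −(1 × 10⁻⁴)(-1.3)+(7.5 × 10⁻⁴)(+0.34) = 3.9 × 10⁻⁴ → stable
  194–206 m: −αΔT+βΔS = −(1 × 10⁻⁴)(+5.9)+(7.5 × 10⁻⁴)(-0.59) = -1.0 × 10⁻³ → UNSTABLE
  206–234 m: −αΔT+βΔS = −(1 × 10⁻⁴)(-5.2)+(7.5 × 10⁻⁴)(+0.73) = 1.1 × 10⁻³ → stable
The 194–206 m interval has Δρ < 0: lighter water underlies denser water.

194–206 m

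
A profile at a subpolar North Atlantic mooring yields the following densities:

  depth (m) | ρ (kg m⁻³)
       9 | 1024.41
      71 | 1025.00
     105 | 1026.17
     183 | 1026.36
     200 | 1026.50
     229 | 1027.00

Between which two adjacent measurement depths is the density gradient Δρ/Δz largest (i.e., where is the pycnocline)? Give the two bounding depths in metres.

Compute the density gradient over each adjacent pair:
  9–71 m: Δρ/Δz = 0.59/62 = 9.5 × 10⁻³ kg m⁻⁴
  71–105 m: Δρ/Δz = 1.17/34 = 0.034 kg m⁻⁴
  105–183 m: Δρ/Δz = 0.19/78 = 2.4 × 10⁻³ kg m⁻⁴
  183–200 m: Δρ/Δz = 0.14/17 = 8.2 × 10⁻³ kg m⁻⁴
  200–229 m: Δρ/Δz = 0.50/29 = 0.017 kg m⁻⁴
The largest gradient is in the 71–105 m interval — the pycnocline.

71–105 m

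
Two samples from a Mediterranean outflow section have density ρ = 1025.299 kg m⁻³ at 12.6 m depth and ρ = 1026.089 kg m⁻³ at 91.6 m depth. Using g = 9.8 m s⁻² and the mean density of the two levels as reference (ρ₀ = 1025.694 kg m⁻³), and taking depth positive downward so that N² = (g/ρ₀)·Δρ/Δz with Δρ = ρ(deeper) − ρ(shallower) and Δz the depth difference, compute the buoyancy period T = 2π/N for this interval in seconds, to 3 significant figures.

643 s

Δρ = 1026.089 − 1025.299 = 0.790 kg m⁻³ over Δz = 91.6 − 12.6 = 79 m.
N² = (9.8/1025.694) × (0.790/79) = 9.5545 × 10⁻⁵ s⁻².
N = √(9.5545 × 10⁻⁵) = 9.7747 × 10⁻³ rad s⁻¹, so T = 2π/N = 642.80 s ≈ 643 s.
Since Δρ > 0 the layer is stably stratified.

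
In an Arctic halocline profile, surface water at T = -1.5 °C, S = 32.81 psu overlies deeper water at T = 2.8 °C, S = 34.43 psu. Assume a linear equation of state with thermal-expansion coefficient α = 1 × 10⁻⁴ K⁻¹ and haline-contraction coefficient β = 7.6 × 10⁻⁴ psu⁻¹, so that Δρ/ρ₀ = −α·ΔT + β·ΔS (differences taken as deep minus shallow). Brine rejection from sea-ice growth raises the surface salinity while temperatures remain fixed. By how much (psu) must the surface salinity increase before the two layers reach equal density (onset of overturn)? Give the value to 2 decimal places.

1.05 psu

Neutral buoyancy requires −α(T_deep − T_surf) + β(S_deep − S_surf′) = 0.
S_surf′ = S_deep − (α/β)·ΔT = 34.43 − (1 × 10⁻⁴/7.6 × 10⁻⁴)·(+4.3) = 33.8642 psu.
Increase required: 33.8642 − 32.81 = 1.0542 psu.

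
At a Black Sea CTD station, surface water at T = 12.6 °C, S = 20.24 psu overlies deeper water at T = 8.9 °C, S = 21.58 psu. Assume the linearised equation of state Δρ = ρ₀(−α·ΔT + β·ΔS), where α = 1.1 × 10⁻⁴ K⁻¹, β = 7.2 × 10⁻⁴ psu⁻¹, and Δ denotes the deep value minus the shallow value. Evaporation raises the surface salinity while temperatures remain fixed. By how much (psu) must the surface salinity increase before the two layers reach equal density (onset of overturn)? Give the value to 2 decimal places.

Neutral buoyancy requires −α(T_deep − T_surf) + β(S_deep − S_surf′) = 0.
S_surf′ = S_deep − (α/β)·ΔT = 21.58 − (1.1 × 10⁻⁴/7.2 × 10⁻⁴)·(-3.7) = 22.1453 psu.
Increase required: 22.1453 − 20.24 = 1.9053 psu.

1.91 psu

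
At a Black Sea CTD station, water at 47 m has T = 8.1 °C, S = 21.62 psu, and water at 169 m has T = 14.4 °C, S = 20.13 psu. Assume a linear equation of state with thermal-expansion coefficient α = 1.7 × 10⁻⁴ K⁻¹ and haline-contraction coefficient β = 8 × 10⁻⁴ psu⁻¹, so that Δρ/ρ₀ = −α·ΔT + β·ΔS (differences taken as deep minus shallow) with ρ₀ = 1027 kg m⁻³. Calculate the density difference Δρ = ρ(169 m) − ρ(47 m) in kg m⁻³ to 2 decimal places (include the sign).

ΔT = +6.3 K, ΔS = -1.49 psu (deep − shallow).
Δρ/ρ₀ = −(1.7 × 10⁻⁴)(+6.3) + (8 × 10⁻⁴)(-1.49) = -2.263 × 10⁻³.
Δρ = 1027 × (-2.263 × 10⁻³) = -2.32 kg m⁻³.
Negative Δρ: lighter below, statically unstable.

-2.32 kg m⁻³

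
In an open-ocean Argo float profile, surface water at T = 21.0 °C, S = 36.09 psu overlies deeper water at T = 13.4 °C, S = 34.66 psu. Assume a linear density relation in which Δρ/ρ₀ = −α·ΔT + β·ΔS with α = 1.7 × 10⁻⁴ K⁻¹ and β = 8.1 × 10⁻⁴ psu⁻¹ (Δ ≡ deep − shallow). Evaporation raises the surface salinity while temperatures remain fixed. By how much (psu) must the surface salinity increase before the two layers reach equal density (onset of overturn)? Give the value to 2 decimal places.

0.17 psu

Neutral buoyancy requires −α(T_deep − T_surf) + β(S_deep − S_surf′) = 0.
S_surf′ = S_deep − (α/β)·ΔT = 34.66 − (1.7 × 10⁻⁴/8.1 × 10⁻⁴)·(-7.6) = 36.2551 psu.
Increase required: 36.2551 − 36.09 = 0.1651 psu.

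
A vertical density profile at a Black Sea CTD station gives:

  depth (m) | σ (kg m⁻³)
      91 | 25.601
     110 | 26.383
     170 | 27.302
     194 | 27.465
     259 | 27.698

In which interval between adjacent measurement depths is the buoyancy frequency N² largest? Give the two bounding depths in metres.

91–110 m

Compute the density gradient over each adjacent pair:
  91–110 m: Δρ/Δz = 0.782/19 = 0.041 kg m⁻⁴
  110–170 m: Δρ/Δz = 0.919/60 = 0.015 kg m⁻⁴
  170–194 m: Δρ/Δz = 0.163/24 = 6.8 × 10⁻³ kg m⁻⁴
  194–259 m: Δρ/Δz = 0.233/65 = 3.6 × 10⁻³ kg m⁻⁴
The largest gradient is in the 91–110 m interval — the pycnocline.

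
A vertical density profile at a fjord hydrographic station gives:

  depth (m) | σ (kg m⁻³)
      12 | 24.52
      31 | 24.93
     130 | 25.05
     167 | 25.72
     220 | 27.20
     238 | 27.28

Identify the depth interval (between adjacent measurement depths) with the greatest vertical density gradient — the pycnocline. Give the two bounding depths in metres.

Compute the density gradient over each adjacent pair:
  12–31 m: Δρ/Δz = 0.41/19 = 0.022 kg m⁻⁴
  31–130 m: Δρ/Δz = 0.12/99 = 1.2 × 10⁻³ kg m⁻⁴
  130–167 m: Δρ/Δz = 0.67/37 = 0.018 kg m⁻⁴
  167–220 m: Δρ/Δz = 1.48/53 = 0.028 kg m⁻⁴
  220–238 m: Δρ/Δz = 0.08/18 = 4.4 × 10⁻³ kg m⁻⁴
The largest gradient is in the 167–220 m interval — the pycnocline.

167–220 m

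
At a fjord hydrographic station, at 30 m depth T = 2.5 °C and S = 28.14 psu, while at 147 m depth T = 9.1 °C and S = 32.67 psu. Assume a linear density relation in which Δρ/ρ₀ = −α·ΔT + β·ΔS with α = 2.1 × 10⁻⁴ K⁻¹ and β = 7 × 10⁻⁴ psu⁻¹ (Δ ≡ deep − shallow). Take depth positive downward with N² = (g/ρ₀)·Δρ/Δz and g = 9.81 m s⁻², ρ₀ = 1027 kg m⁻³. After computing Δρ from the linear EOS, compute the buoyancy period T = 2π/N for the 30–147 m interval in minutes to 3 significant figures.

ΔT = +6.6 K, ΔS = +4.53 psu (deep − shallow).
Δρ/ρ₀ = −αΔT + βΔS = -1.386 × 10⁻³ + 3.171 × 10⁻³ = 1.785 × 10⁻³, so Δρ ≈ 1.833 kg m⁻³.
N² = (g/ρ₀)·Δρ/Δz = g·(Δρ/ρ₀)/Δz = 9.81 × 1.785 × 10⁻³ / 117 = 1.4967 × 10⁻⁴ s⁻².
N = √(1.4967 × 10⁻⁴) = 0.012234 rad s⁻¹ → T = 2π/N = 513.58 s = 8.5597 min ≈ 8.56 min.

8.56 min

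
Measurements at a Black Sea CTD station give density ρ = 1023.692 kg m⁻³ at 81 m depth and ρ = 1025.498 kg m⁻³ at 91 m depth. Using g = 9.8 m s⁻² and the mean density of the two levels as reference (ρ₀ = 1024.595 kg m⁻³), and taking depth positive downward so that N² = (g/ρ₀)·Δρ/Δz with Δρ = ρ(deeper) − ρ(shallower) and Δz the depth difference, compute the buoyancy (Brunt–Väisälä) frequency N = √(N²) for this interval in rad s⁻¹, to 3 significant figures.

Δρ = 1025.498 − 1023.692 = 1.806 kg m⁻³ over Δz = 91 − 81 = 10 m.
N² = (9.8/1024.595) × (1.806/10) = 1.7274 × 10⁻³ s⁻².
N = √(1.7274 × 10⁻³) = 0.041562 rad s⁻¹ ≈ 0.0416 rad s⁻¹.

0.0416 rad s⁻¹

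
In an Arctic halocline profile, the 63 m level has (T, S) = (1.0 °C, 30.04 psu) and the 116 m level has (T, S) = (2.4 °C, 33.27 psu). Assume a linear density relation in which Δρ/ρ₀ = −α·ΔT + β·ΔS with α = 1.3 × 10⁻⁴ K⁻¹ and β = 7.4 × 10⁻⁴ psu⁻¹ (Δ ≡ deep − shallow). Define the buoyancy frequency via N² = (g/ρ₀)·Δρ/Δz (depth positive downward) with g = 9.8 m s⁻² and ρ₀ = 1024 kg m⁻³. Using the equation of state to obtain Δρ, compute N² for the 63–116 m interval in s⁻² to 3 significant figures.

4.08 × 10⁻⁴ s⁻²

ΔT = +1.4 K, ΔS = +3.23 psu (deep − shallow).
Δρ/ρ₀ = −αΔT + βΔS = -1.82 × 10⁻⁴ + 2.3902 × 10⁻³ = 2.2082 × 10⁻³, so Δρ ≈ 2.261 kg m⁻³.
N² = (g/ρ₀)·Δρ/Δz = g·(Δρ/ρ₀)/Δz = 9.8 × 2.2082 × 10⁻³ / 53 = 4.0831 × 10⁻⁴ s⁻² ≈ 4.08 × 10⁻⁴ s⁻².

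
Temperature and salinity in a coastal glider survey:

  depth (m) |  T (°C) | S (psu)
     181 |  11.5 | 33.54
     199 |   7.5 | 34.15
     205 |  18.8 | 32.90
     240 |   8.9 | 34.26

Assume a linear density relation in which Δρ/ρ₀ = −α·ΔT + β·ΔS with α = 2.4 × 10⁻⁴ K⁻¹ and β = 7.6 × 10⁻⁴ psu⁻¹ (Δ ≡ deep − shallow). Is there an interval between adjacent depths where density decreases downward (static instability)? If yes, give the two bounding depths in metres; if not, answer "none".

199–205 m

Evaluate Δρ/ρ₀ = −αΔT + βΔS across each adjacent pair:
  181–199 m: −αΔT+βΔS = −(2.4 × 10⁻⁴)(-4.0)+(7.6 × 10⁻⁴)(+0.61) = 1.4 × 10⁻³ → stable
  199–205 m: −αΔT+βΔS = −(2.4 × 10⁻⁴)(+11.3)+(7.6 × 10⁻⁴)(-1.25) = -3.7 × 10⁻³ → UNSTABLE
  205–240 m: −αΔT+βΔS = −(2.4 × 10⁻⁴)(-9.9)+(7.6 × 10⁻⁴)(+1.36) = 3.4 × 10⁻³ → stable
The 199–205 m interval has Δρ < 0: lighter water underlies denser water.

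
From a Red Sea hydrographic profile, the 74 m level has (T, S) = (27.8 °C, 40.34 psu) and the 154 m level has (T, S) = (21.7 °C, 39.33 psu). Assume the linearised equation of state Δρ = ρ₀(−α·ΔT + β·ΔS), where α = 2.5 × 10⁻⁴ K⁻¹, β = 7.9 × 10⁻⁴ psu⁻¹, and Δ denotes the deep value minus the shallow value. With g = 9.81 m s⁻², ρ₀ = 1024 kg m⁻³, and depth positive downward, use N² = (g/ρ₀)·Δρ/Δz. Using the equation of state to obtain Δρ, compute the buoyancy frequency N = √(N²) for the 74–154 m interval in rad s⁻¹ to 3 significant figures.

9.44 × 10⁻³ rad s⁻¹

ΔT = -6.1 K, ΔS = -1.01 psu (deep − shallow).
Δρ/ρ₀ = −αΔT + βΔS = 1.525 × 10⁻³ − 7.979 × 10⁻⁴ = 7.271 × 10⁻⁴, so Δρ ≈ 0.7446 kg m⁻³.
N² = (g/ρ₀)·Δρ/Δz = g·(Δρ/ρ₀)/Δz = 9.81 × 7.271 × 10⁻⁴ / 80 = 8.9161 × 10⁻⁵ s⁻².
N = √(8.9161 × 10⁻⁵) = 9.4425 × 10⁻³ rad s⁻¹ ≈ 9.44 × 10⁻³ rad s⁻¹.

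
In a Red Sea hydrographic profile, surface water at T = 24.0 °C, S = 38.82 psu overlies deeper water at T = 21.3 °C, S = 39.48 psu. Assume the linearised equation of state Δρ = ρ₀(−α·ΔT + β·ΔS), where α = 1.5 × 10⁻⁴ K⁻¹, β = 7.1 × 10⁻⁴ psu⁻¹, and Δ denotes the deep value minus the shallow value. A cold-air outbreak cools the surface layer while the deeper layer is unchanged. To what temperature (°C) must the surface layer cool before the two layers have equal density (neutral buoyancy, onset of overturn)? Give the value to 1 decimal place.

Neutral buoyancy requires Δρ = 0, i.e. −α(T_deep − T_surf′) + β(S_deep − S_surf) = 0.
T_surf′ = T_deep − (β/α)·ΔS = 21.3 − (7.1 × 10⁻⁴/1.5 × 10⁻⁴)·(+0.66) = 18.176 °C.
Cooling required: 24.0 − (18.176) = 5.824 °C.

18.2 °C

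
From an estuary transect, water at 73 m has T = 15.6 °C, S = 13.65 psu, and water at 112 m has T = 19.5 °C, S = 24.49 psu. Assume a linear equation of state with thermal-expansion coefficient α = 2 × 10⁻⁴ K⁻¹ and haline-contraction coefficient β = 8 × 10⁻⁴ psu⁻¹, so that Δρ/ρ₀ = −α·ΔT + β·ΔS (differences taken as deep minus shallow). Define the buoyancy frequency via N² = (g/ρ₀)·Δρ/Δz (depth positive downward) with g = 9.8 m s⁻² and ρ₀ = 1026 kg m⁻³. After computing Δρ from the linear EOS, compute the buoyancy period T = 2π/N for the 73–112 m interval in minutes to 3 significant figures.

2.35 min

ΔT = +3.9 K, ΔS = +10.84 psu (deep − shallow).
Δρ/ρ₀ = −αΔT + βΔS = -7.80 × 10⁻⁴ + 8.672 × 10⁻³ = 7.892 × 10⁻³, so Δρ ≈ 8.097 kg m⁻³.
N² = (g/ρ₀)·Δρ/Δz = g·(Δρ/ρ₀)/Δz = 9.8 × 7.892 × 10⁻³ / 39 = 1.9831 × 10⁻³ s⁻².
N = √(1.9831 × 10⁻³) = 0.044532 rad s⁻¹ → T = 2π/N = 141.09 s = 2.3515 min ≈ 2.35 min.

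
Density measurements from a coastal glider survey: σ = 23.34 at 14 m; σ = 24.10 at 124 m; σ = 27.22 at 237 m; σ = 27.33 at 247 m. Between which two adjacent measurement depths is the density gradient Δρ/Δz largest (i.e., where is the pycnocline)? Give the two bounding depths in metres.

Compute the density gradient over each adjacent pair:
  14–124 m: Δρ/Δz = 0.76/110 = 6.9 × 10⁻³ kg m⁻⁴
  124–237 m: Δρ/Δz = 3.12/113 = 0.028 kg m⁻⁴
  237–247 m: Δρ/Δz = 0.11/10 = 0.011 kg m⁻⁴
The largest gradient is in the 124–237 m interval — the pycnocline.

124–237 m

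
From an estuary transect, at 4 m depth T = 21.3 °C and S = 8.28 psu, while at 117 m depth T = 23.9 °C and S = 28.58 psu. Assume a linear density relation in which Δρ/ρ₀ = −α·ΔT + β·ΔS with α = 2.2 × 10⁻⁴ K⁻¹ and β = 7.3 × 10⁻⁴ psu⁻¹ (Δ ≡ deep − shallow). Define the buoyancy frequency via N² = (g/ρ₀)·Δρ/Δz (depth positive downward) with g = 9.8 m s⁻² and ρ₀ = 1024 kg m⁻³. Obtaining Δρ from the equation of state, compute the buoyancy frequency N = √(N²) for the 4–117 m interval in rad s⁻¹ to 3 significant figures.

ΔT = +2.6 K, ΔS = +20.30 psu (deep − shallow).
Δρ/ρ₀ = −αΔT + βΔS = -5.72 × 10⁻⁴ + 0.014819 = 0.014247, so Δρ ≈ 14.59 kg m⁻³.
N² = (g/ρ₀)·Δρ/Δz = g·(Δρ/ρ₀)/Δz = 9.8 × 0.014247 / 113 = 1.2356 × 10⁻³ s⁻².
N = √(1.2356 × 10⁻³) = 0.035151 rad s⁻¹ ≈ 0.0352 rad s⁻¹.

0.0352 rad s⁻¹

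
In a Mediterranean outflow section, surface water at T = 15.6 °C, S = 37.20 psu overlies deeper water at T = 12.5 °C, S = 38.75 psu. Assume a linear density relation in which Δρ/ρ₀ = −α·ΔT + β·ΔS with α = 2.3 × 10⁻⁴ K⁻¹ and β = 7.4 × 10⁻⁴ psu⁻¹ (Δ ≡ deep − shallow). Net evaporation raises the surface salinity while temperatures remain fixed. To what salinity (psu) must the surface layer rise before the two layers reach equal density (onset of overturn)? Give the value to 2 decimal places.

Neutral buoyancy requires −α(T_deep − T_surf) + β(S_deep − S_surf′) = 0.
S_surf′ = S_deep − (α/β)·ΔT = 38.75 − (2.3 × 10⁻⁴/7.4 × 10⁻⁴)·(-3.1) = 39.7135 psu.
Increase required: 39.7135 − 37.20 = 2.5135 psu.

39.71 psu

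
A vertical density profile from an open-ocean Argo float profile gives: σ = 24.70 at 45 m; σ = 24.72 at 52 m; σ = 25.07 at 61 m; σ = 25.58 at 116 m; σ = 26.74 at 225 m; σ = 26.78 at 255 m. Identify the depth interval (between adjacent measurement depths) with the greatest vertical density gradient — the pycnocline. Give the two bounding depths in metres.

Compute the density gradient over each adjacent pair:
  45–52 m: Δρ/Δz = 0.02/7 = 2.9 × 10⁻³ kg m⁻⁴
  52–61 m: Δρ/Δz = 0.35/9 = 0.039 kg m⁻⁴
  61–116 m: Δρ/Δz = 0.51/55 = 9.3 × 10⁻³ kg m⁻⁴
  116–225 m: Δρ/Δz = 1.16/109 = 0.011 kg m⁻⁴
  225–255 m: Δρ/Δz = 0.04/30 = 1.3 × 10⁻³ kg m⁻⁴
The largest gradient is in the 52–61 m interval — the pycnocline.

52–61 m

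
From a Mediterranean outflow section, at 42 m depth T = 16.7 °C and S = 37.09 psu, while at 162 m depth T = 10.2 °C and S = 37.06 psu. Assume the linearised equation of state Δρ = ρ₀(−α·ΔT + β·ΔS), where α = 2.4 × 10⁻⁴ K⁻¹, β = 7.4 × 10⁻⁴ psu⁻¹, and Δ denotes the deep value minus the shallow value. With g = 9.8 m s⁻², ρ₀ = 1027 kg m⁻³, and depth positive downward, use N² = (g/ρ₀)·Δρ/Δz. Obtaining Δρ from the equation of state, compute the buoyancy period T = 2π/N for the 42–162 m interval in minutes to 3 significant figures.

ΔT = -6.5 K, ΔS = -0.03 psu (deep − shallow).
Δρ/ρ₀ = −αΔT + βΔS = 1.56 × 10⁻³ − 2.22 × 10⁻⁵ = 1.5378 × 10⁻³, so Δρ ≈ 1.579 kg m⁻³.
N² = (g/ρ₀)·Δρ/Δz = g·(Δρ/ρ₀)/Δz = 9.8 × 1.5378 × 10⁻³ / 120 = 1.2559 × 10⁻⁴ s⁻².
N = √(1.2559 × 10⁻⁴) = 0.011207 rad s⁻¹ → T = 2π/N = 560.65 s = 9.3442 min ≈ 9.34 min.

9.34 min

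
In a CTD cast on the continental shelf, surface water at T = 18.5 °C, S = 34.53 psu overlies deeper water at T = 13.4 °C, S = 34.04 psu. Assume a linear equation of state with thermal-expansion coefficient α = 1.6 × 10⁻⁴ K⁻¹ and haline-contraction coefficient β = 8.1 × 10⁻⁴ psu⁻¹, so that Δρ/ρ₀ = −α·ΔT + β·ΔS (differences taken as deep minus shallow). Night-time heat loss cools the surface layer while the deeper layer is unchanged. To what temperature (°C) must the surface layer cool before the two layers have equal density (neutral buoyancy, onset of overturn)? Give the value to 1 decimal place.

15.9 °C

Neutral buoyancy requires Δρ = 0, i.e. −α(T_deep − T_surf′) + β(S_deep − S_surf) = 0.
T_surf′ = T_deep − (β/α)·ΔS = 13.4 − (8.1 × 10⁻⁴/1.6 × 10⁻⁴)·(-0.49) = 15.881 °C.
Cooling required: 18.5 − (15.881) = 2.619 °C.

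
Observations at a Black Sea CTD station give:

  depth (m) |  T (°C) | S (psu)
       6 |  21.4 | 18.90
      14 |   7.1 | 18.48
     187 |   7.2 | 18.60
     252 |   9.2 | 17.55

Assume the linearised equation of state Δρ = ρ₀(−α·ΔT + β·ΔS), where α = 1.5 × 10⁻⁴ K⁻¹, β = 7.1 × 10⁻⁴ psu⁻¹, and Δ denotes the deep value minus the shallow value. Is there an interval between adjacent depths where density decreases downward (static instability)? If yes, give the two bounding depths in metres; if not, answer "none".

187–252 m

Evaluate Δρ/ρ₀ = −αΔT + βΔS across each adjacent pair:
  6–14 m: −αΔT+βΔS = −(1.5 × 10⁻⁴)(-14.3)+(7.1 × 10⁻⁴)(-0.42) = 1.8 × 10⁻³ → stable
  14–187 m: −αΔT+βΔS = −(1.5 × 10⁻⁴)(+0.1)+(7.1 × 10⁻⁴)(+0.12) = 7.0 × 10⁻⁵ → stable
  187–252 m: −αΔT+βΔS = −(1.5 × 10⁻⁴)(+2.0)+(7.1 × 10⁻⁴)(-1.05) = -1.0 × 10⁻³ → UNSTABLE
The 187–252 m interval has Δρ < 0: lighter water underlies denser water.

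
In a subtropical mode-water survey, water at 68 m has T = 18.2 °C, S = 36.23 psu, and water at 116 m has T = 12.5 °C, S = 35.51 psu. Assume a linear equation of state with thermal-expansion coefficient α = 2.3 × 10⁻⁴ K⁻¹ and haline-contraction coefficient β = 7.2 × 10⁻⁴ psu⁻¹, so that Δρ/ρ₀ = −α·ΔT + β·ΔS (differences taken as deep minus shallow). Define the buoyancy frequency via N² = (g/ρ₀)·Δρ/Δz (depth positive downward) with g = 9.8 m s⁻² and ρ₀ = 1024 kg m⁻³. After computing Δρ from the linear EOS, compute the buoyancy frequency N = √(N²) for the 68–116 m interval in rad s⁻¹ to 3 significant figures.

ΔT = -5.7 K, ΔS = -0.72 psu (deep − shallow).
Δρ/ρ₀ = −αΔT + βΔS = 1.311 × 10⁻³ − 5.184 × 10⁻⁴ = 7.926 × 10⁻⁴, so Δρ ≈ 0.8116 kg m⁻³.
N² = (g/ρ₀)·Δρ/Δz = g·(Δρ/ρ₀)/Δz = 9.8 × 7.926 × 10⁻⁴ / 48 = 1.6182 × 10⁻⁴ s⁻².
N = √(1.6182 × 10⁻⁴) = 0.012721 rad s⁻¹ ≈ 0.0127 rad s⁻¹.

0.0127 rad s⁻¹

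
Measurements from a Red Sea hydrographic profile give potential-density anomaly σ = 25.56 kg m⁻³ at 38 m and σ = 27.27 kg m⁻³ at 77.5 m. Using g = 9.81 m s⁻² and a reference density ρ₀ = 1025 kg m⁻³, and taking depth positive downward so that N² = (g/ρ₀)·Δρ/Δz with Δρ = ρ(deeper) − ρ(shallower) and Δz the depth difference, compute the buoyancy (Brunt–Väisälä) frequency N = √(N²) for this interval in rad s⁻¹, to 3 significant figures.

0.0204 rad s⁻¹

Δρ = 1027.27 − 1025.56 = 1.71 kg m⁻³ over Δz = 77.5 − 38 = 39.5 m.
N² = (9.81/1025) × (1.71/39.5) = 4.1433 × 10⁻⁴ s⁻².
N = √(4.1433 × 10⁻⁴) = 0.020355 rad s⁻¹ ≈ 0.0204 rad s⁻¹.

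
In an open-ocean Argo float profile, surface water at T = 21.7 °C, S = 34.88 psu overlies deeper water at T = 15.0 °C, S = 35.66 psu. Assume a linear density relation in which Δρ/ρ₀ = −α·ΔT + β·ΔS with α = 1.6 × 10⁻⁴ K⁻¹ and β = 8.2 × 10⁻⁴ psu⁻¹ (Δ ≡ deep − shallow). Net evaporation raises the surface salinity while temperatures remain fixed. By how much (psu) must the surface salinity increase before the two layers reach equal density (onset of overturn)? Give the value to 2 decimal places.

Neutral buoyancy requires −α(T_deep − T_surf) + β(S_deep − S_surf′) = 0.
S_surf′ = S_deep − (α/β)·ΔT = 35.66 − (1.6 × 10⁻⁴/8.2 × 10⁻⁴)·(-6.7) = 36.9673 psu.
Increase required: 36.9673 − 34.88 = 2.0873 psu.

2.09 psu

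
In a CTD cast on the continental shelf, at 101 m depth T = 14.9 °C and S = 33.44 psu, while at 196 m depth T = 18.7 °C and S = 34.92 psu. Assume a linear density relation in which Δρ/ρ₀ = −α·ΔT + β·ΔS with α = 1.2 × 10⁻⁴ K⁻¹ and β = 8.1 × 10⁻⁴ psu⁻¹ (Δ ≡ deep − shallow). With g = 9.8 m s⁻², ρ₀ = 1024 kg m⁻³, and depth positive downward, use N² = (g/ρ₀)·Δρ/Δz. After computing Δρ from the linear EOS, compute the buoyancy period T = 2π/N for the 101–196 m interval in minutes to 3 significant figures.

12.0 min

ΔT = +3.8 K, ΔS = +1.48 psu (deep − shallow).
Δρ/ρ₀ = −αΔT + βΔS = -4.56 × 10⁻⁴ + 1.1988 × 10⁻³ = 7.428 × 10⁻⁴, so Δρ ≈ 0.7606 kg m⁻³.
N² = (g/ρ₀)·Δρ/Δz = g·(Δρ/ρ₀)/Δz = 9.8 × 7.428 × 10⁻⁴ / 95 = 7.6626 × 10⁻⁵ s⁻².
N = √(7.6626 × 10⁻⁵) = 8.7536 × 10⁻³ rad s⁻¹ → T = 2π/N = 717.78 s = 11.963 min ≈ 12.0 min.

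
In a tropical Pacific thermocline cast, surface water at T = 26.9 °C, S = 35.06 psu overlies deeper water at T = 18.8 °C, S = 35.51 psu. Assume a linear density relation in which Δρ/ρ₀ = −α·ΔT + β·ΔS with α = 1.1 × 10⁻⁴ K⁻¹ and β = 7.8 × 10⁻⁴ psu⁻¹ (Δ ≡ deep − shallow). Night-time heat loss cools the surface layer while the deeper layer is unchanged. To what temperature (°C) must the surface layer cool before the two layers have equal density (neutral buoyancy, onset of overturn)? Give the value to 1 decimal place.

Neutral buoyancy requires Δρ = 0, i.e. −α(T_deep − T_surf′) + β(S_deep − S_surf) = 0.
T_surf′ = T_deep − (β/α)·ΔS = 18.8 − (7.8 × 10⁻⁴/1.1 × 10⁻⁴)·(+0.45) = 15.609 °C.
Cooling required: 26.9 − (15.609) = 11.291 °C.

15.6 °C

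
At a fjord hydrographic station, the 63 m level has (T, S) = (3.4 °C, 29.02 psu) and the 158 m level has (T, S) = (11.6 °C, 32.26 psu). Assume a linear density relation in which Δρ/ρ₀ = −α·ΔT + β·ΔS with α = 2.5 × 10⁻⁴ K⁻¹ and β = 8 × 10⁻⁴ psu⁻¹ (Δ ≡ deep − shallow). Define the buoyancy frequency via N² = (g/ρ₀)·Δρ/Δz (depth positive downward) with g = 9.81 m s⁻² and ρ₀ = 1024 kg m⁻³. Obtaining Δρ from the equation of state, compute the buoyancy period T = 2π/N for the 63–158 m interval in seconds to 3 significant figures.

840 s

ΔT = +8.2 K, ΔS = +3.24 psu (deep − shallow).
Δρ/ρ₀ = −αΔT + βΔS = -2.05 × 10⁻³ + 2.592 × 10⁻³ = 5.42 × 10⁻⁴, so Δρ ≈ 0.5550 kg m⁻³.
N² = (g/ρ₀)·Δρ/Δz = g·(Δρ/ρ₀)/Δz = 9.81 × 5.42 × 10⁻⁴ / 95 = 5.5969 × 10⁻⁵ s⁻².
N = √(5.5969 × 10⁻⁵) = 7.4812 × 10⁻³ rad s⁻¹ → T = 2π/N = 839.86 s ≈ 840 s.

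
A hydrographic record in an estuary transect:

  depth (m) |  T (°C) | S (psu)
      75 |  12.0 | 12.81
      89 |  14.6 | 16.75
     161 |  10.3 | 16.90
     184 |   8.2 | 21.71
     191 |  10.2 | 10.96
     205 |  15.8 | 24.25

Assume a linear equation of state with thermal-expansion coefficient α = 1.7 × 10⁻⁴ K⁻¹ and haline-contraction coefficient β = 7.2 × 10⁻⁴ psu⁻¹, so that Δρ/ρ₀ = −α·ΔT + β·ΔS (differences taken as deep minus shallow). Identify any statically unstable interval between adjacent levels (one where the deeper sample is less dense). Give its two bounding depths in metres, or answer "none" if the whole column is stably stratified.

Evaluate Δρ/ρ₀ = −αΔT + βΔS across each adjacent pair:
  75–89 m: −αΔT+βΔS = −(1.7 × 10⁻⁴)(+2.6)+(7.2 × 10⁻⁴)(+3.94) = 2.4 × 10⁻³ → stable
  89–161 m: −αΔT+βΔS = −(1.7 × 10⁻⁴)(-4.3)+(7.2 × 10⁻⁴)(+0.15) = 8.4 × 10⁻⁴ → stable
  161–184 m: −αΔT+βΔS = −(1.7 × 10⁻⁴)(-2.1)+(7.2 × 10⁻⁴)(+4.81) = 3.8 × 10⁻³ → stable
  184–191 m: −αΔT+βΔS = −(1.7 × 10⁻⁴)(+2.0)+(7.2 × 10⁻⁴)(-10.75) = -8.1 × 10⁻³ → UNSTABLE
  191–205 m: −αΔT+βΔS = −(1.7 × 10⁻⁴)(+5.6)+(7.2 × 10⁻⁴)(+13.29) = 8.6 × 10⁻³ → stable
The 184–191 m interval has Δρ < 0: lighter water underlies denser water.

184–191 m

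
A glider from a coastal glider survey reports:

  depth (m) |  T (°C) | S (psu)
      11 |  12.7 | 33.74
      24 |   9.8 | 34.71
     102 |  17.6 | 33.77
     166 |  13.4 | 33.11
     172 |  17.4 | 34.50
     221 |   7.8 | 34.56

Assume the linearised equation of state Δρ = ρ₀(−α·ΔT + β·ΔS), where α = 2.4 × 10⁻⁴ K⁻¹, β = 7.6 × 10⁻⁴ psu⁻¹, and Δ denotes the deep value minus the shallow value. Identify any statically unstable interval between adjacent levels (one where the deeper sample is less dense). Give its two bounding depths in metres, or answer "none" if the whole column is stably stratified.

24–102 m

Evaluate Δρ/ρ₀ = −αΔT + βΔS across each adjacent pair:
  11–24 m: −αΔT+βΔS = −(2.4 × 10⁻⁴)(-2.9)+(7.6 × 10⁻⁴)(+0.97) = 1.4 × 10⁻³ → stable
  24–102 m: −αΔT+βΔS = −(2.4 × 10⁻⁴)(+7.8)+(7.6 × 10⁻⁴)(-0.94) = -2.6 × 10⁻³ → UNSTABLE
  102–166 m: −αΔT+βΔS = −(2.4 × 10⁻⁴)(-4.2)+(7.6 × 10⁻⁴)(-0.66) = 5.1 × 10⁻⁴ → stable
  166–172 m: −αΔT+βΔS = −(2.4 × 10⁻⁴)(+4.0)+(7.6 × 10⁻⁴)(+1.39) = 9.6 × 10⁻⁵ → stable
  172–221 m: −αΔT+βΔS = −(2.4 × 10⁻⁴)(-9.6)+(7.6 × 10⁻⁴)(+0.06) = 2.3 × 10⁻³ → stable
The 24–102 m interval has Δρ < 0: lighter water underlies denser water.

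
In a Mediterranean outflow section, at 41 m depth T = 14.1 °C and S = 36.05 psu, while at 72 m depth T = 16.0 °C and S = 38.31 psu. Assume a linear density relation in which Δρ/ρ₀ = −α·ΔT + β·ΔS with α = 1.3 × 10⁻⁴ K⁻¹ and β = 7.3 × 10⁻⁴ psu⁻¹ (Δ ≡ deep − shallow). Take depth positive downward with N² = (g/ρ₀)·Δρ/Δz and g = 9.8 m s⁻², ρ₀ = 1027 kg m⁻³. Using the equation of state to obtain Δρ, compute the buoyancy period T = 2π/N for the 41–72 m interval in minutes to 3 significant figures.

ΔT = +1.9 K, ΔS = +2.26 psu (deep − shallow).
Δρ/ρ₀ = −αΔT + βΔS = -2.47 × 10⁻⁴ + 1.6498 × 10⁻³ = 1.4028 × 10⁻³, so Δρ ≈ 1.441 kg m⁻³.
N² = (g/ρ₀)·Δρ/Δz = g·(Δρ/ρ₀)/Δz = 9.8 × 1.4028 × 10⁻³ / 31 = 4.4347 × 10⁻⁴ s⁻².
N = √(4.4347 × 10⁻⁴) = 0.021059 rad s⁻¹ → T = 2π/N = 298.36 s = 4.9727 min ≈ 4.97 min.

4.97 min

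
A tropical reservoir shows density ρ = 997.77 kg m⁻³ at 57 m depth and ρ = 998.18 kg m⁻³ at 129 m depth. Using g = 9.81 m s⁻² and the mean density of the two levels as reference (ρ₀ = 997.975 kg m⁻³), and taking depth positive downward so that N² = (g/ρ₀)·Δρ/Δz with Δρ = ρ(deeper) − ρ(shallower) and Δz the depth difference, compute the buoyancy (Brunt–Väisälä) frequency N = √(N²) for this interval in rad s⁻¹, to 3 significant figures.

7.48 × 10⁻³ rad s⁻¹

Δρ = 998.18 − 997.77 = 0.41 kg m⁻³ over Δz = 129 − 57 = 72 m.
N² = (9.81/997.975) × (0.41/72) = 5.5976 × 10⁻⁵ s⁻².
N = √(5.5976 × 10⁻⁵) = 7.4817 × 10⁻³ rad s⁻¹ ≈ 7.48 × 10⁻³ rad s⁻¹.
Since Δρ > 0 the layer is stably stratified.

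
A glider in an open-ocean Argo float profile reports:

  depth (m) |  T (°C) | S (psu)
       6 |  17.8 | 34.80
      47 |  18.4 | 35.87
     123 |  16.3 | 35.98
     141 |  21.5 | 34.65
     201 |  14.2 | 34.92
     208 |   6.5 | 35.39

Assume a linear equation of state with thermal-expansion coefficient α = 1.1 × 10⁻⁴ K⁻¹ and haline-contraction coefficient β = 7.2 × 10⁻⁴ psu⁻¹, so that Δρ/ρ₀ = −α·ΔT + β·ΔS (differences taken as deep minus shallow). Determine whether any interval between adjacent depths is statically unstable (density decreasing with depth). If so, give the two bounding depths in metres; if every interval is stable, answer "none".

Evaluate Δρ/ρ₀ = −αΔT + βΔS across each adjacent pair:
  6–47 m: −αΔT+βΔS = −(1.1 × 10⁻⁴)(+0.6)+(7.2 × 10⁻⁴)(+1.07) = 7.0 × 10⁻⁴ → stable
  47–123 m: −αΔT+βΔS = −(1.1 × 10⁻⁴)(-2.1)+(7.2 × 10⁻⁴)(+0.11) = 3.1 × 10⁻⁴ → stable
  123–141 m: −αΔT+βΔS = −(1.1 × 10⁻⁴)(+5.2)+(7.2 × 10⁻⁴)(-1.33) = -1.5 × 10⁻³ → UNSTABLE
  141–201 m: −αΔT+βΔS = −(1.1 × 10⁻⁴)(-7.3)+(7.2 × 10⁻⁴)(+0.27) = 1.0 × 10⁻³ → stable
  201–208 m: −αΔT+βΔS = −(1.1 × 10⁻⁴)(-7.7)+(7.2 × 10⁻⁴)(+0.47) = 1.2 × 10⁻³ → stable
The 123–141 m interval has Δρ < 0: lighter water underlies denser water.

123–141 m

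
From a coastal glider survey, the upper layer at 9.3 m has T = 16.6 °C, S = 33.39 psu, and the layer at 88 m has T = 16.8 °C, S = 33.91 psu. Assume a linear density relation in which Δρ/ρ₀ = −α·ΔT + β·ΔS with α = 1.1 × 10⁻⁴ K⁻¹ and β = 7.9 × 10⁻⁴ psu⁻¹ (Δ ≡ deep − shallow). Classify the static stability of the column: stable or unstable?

ΔT = 16.8 − 16.6 = +0.2 K and ΔS = 33.91 − 33.39 = +0.52 psu (deep − shallow).
−αΔT = -2.20 × 10⁻⁵; βΔS = 4.108 × 10⁻⁴; sum Δρ/ρ₀ = 3.888 × 10⁻⁴.
Δρ/ρ₀ > 0, so Δρ > 0: deeper water is denser → statically stable.

stable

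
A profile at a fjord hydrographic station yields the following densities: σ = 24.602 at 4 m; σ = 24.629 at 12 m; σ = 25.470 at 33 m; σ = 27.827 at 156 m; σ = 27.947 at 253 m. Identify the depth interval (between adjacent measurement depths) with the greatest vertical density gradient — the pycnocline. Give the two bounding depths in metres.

Compute the density gradient over each adjacent pair:
  4–12 m: Δρ/Δz = 0.027/8 = 3.4 × 10⁻³ kg m⁻⁴
  12–33 m: Δρ/Δz = 0.841/21 = 0.040 kg m⁻⁴
  33–156 m: Δρ/Δz = 2.357/123 = 0.019 kg m⁻⁴
  156–253 m: Δρ/Δz = 0.120/97 = 1.2 × 10⁻³ kg m⁻⁴
The largest gradient is in the 12–33 m interval — the pycnocline.

12–33 m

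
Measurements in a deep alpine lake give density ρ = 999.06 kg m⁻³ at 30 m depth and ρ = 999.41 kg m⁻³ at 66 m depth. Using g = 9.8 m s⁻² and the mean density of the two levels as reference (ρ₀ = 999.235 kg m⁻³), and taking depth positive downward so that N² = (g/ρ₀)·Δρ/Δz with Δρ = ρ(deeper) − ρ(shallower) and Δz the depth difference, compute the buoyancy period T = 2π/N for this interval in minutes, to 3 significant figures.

10.7 min

Δρ = 999.41 − 999.06 = 0.35 kg m⁻³ over Δz = 66 − 30 = 36 m.
N² = (9.8/999.235) × (0.35/36) = 9.5351 × 10⁻⁵ s⁻².
N = √(9.5351 × 10⁻⁵) = 9.7648 × 10⁻³ rad s⁻¹, so T = 2π/N = 643.45 s = 10.724 min ≈ 10.7 min.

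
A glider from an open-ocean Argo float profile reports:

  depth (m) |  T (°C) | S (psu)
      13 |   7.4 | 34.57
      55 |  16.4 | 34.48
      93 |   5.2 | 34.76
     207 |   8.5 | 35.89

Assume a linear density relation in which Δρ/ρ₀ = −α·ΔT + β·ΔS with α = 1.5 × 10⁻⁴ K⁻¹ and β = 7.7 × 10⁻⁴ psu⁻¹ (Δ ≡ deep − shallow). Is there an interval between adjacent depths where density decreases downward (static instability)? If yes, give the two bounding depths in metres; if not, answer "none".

Evaluate Δρ/ρ₀ = −αΔT + βΔS across each adjacent pair:
  13–55 m: −αΔT+βΔS = −(1.5 × 10⁻⁴)(+9.0)+(7.7 × 10⁻⁴)(-0.09) = -1.4 × 10⁻³ → UNSTABLE
  55–93 m: −αΔT+βΔS = −(1.5 × 10⁻⁴)(-11.2)+(7.7 × 10⁻⁴)(+0.28) = 1.9 × 10⁻³ → stable
  93–207 m: −αΔT+βΔS = −(1.5 × 10⁻⁴)(+3.3)+(7.7 × 10⁻⁴)(+1.13) = 3.8 × 10⁻⁴ → stable
The 13–55 m interval has Δρ < 0: lighter water underlies denser water.

13–55 m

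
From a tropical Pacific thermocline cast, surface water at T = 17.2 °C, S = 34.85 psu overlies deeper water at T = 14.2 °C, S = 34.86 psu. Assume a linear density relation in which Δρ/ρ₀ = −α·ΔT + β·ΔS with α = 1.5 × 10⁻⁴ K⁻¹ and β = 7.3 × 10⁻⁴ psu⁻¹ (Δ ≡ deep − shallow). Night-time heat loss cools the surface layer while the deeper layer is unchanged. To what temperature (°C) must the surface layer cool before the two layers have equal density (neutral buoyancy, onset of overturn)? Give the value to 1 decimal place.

14.2 °C

Neutral buoyancy requires Δρ = 0, i.e. −α(T_deep − T_surf′) + β(S_deep − S_surf) = 0.
T_surf′ = T_deep − (β/α)·ΔS = 14.2 − (7.3 × 10⁻⁴/1.5 × 10⁻⁴)·(+0.01) = 14.151 °C.
Cooling required: 17.2 − (14.151) = 3.049 °C.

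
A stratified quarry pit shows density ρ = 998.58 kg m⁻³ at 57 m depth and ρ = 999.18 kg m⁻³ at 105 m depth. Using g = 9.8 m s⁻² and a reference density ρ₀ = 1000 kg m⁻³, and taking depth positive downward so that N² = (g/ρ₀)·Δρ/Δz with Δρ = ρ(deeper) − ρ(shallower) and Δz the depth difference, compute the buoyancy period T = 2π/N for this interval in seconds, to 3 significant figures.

Δρ = 999.18 − 998.58 = 0.60 kg m⁻³ over Δz = 105 − 57 = 48 m.
N² = (9.8/1000) × (0.60/48) = 1.2250 × 10⁻⁴ s⁻².
N = √(1.2250 × 10⁻⁴) = 0.011068 rad s⁻¹, so T = 2π/N = 567.69 s ≈ 568 s.

568 s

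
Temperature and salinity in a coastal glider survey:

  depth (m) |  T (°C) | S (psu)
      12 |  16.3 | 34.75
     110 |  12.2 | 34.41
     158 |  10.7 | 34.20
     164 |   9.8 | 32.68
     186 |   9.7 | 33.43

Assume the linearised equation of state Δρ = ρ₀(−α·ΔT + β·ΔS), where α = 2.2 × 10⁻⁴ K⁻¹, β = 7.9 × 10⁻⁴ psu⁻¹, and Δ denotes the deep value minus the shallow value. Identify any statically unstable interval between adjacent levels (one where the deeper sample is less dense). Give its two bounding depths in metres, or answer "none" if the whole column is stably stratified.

Evaluate Δρ/ρ₀ = −αΔT + βΔS across each adjacent pair:
  12–110 m: −αΔT+βΔS = −(2.2 × 10⁻⁴)(-4.1)+(7.9 × 10⁻⁴)(-0.34) = 6.3 × 10⁻⁴ → stable
  110–158 m: −αΔT+βΔS = −(2.2 × 10⁻⁴)(-1.5)+(7.9 × 10⁻⁴)(-0.21) = 1.6 × 10⁻⁴ → stable
  158–164 m: −αΔT+βΔS = −(2.2 × 10⁻⁴)(-0.9)+(7.9 × 10⁻⁴)(-1.52) = -1.0 × 10⁻³ → UNSTABLE
  164–186 m: −αΔT+βΔS = −(2.2 × 10⁻⁴)(-0.1)+(7.9 × 10⁻⁴)(+0.75) = 6.1 × 10⁻⁴ → stable
The 158–164 m interval has Δρ < 0: lighter water underlies denser water.

158–164 m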